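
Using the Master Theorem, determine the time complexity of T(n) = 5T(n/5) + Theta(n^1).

Master Theorem for T(n) = 5T(n/5) + O(n^1):

a = 5, b = 5, c = 1
log_b(a) = log_5(5) = 1.0000

Case 2: c = 1 = log_5(5) = 1.0000
T(n) = O(n^1 log n) = O(n log n)

For T(n) = 5T(n/5) + O(n^1): log_5(5) = 1.0000. This is Case 2 of the Master Theorem (c = log_b(a), equal work at all levels), giving O(n log n).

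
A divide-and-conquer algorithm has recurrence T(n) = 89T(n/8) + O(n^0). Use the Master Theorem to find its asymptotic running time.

Master Theorem for T(n) = 89T(n/8) + O(n^0):

a = 89, b = 8, c = 0
log_b(a) = log_8(89) = 2.1586

Case 1: c = 0 < log_8(89) = 2.1586
T(n) = O(n^(log_8 89))

For T(n) = 89T(n/8) + O(n^0): log_8(89) = 2.1586. This is Case 1 of the Master Theorem (c < log_b(a), work dominated by leaves), giving O(n^(log_8 89)).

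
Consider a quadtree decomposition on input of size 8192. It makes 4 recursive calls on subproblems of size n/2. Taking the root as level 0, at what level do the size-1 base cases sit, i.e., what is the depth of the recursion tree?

For divide and conquer with division factor 2:

Problem sizes at each level:
Level 0: 8192
Level 1: 4096
Level 2: 2048
Level 3: 1024
Level 4: 512
Level 5: 256
Level 6: 128
Level 7: 64
Level 8: 32
Level 9: 16
Level 10: 8
Level 11: 4
Level 12: 2
Level 13: 1

The root is level 0 and the size-1 base case is level 13 (the tree spans levels 0 through 13, i.e. 14 levels counting the root), so the depth is the number of divisions: log_2(8192) = 13

The recursion tree depth is log_2(8192) = 13. At each level, the problem size is divided by 2, so it takes 13 divisions to reduce to a base case of size 1. The algorithm makes 4 recursive calls at each level.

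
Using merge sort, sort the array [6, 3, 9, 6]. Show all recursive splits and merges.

Merge sort trace:

Split: [6, 3, 9, 6] -> [6, 3] and [9, 6]
  Split: [6, 3] -> [6] and [3]
  Merge: [6] + [3] -> [3, 6]
  Split: [9, 6] -> [9] and [6]
  Merge: [9] + [6] -> [6, 9]
Merge: [3, 6] + [6, 9] -> [3, 6, 6, 9]

Final sorted array: [3, 6, 6, 9]

The merge sort proceeds by recursively splitting the array and merging sorted halves.
After all merges, the sorted array is [3, 6, 6, 9].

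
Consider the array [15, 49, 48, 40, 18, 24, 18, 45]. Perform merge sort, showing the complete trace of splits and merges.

Merge sort trace:

Split: [15, 49, 48, 40, 18, 24, 18, 45] -> [15, 49, 48, 40] and [18, 24, 18, 45]
  Split: [15, 49, 48, 40] -> [15, 49] and [48, 40]
    Split: [15, 49] -> [15] and [49]
    Merge: [15] + [49] -> [15, 49]
    Split: [48, 40] -> [48] and [40]
    Merge: [48] + [40] -> [40, 48]
  Merge: [15, 49] + [40, 48] -> [15, 40, 48, 49]
  Split: [18, 24, 18, 45] -> [18, 24] and [18, 45]
    Split: [18, 24] -> [18] and [24]
    Merge: [18] + [24] -> [18, 24]
    Split: [18, 45] -> [18] and [45]
    Merge: [18] + [45] -> [18, 45]
  Merge: [18, 24] + [18, 45] -> [18, 18, 24, 45]
Merge: [15, 40, 48, 49] + [18, 18, 24, 45] -> [15, 18, 18, 24, 40, 45, 48, 49]

Final sorted array: [15, 18, 18, 24, 40, 45, 48, 49]

The merge sort proceeds by recursively splitting the array and merging sorted halves.
After all merges, the sorted array is [15, 18, 18, 24, 40, 45, 48, 49].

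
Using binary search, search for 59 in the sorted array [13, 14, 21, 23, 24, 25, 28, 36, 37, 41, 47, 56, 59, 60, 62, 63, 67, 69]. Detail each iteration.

Binary search for 59 in [13, 14, 21, 23, 24, 25, 28, 36, 37, 41, 47, 56, 59, 60, 62, 63, 67, 69]:

lo=0, hi=17, mid=8, arr[mid]=37 -> 37 < 59, search right half
lo=9, hi=17, mid=13, arr[mid]=60 -> 60 > 59, search left half
lo=9, hi=12, mid=10, arr[mid]=47 -> 47 < 59, search right half
lo=11, hi=12, mid=11, arr[mid]=56 -> 56 < 59, search right half
lo=12, hi=12, mid=12, arr[mid]=59 -> Found target at index 12!

Binary search finds 59 at index 12 after 5 comparisons. The search repeatedly halves the search space by comparing with the middle element.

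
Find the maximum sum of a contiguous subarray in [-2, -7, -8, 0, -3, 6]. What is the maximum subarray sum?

Using Kadane's algorithm on [-2, -7, -8, 0, -3, 6]:

Scanning through the array:
Position 1 (value -7): max_ending_here = -7, max_so_far = -2
Position 2 (value -8): max_ending_here = -8, max_so_far = -2
Position 3 (value 0): max_ending_here = 0, max_so_far = 0
Position 4 (value -3): max_ending_here = -3, max_so_far = 0
Position 5 (value 6): max_ending_here = 6, max_so_far = 6

Maximum subarray: [6]
Maximum sum: 6

The maximum subarray is [6] with sum 6. This subarray runs from index 5 to index 5.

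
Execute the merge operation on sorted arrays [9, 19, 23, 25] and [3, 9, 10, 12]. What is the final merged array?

Merging process:

Compare 9 vs 3: take 3 from right. Merged: [3]
Compare 9 vs 9: take 9 from left. Merged: [3, 9]
Compare 19 vs 9: take 9 from right. Merged: [3, 9, 9]
Compare 19 vs 10: take 10 from right. Merged: [3, 9, 9, 10]
Compare 19 vs 12: take 12 from right. Merged: [3, 9, 9, 10, 12]
Append remaining from left: [19, 23, 25]. Merged: [3, 9, 9, 10, 12, 19, 23, 25]

Final merged array: [3, 9, 9, 10, 12, 19, 23, 25]
Total comparisons: 5

The merged array is [3, 9, 9, 10, 12, 19, 23, 25], requiring 5 comparisons. The merge step runs in O(n) time where n is the total number of elements.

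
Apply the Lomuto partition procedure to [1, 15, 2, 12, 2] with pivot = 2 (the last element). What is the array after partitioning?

Lomuto partition with pivot = 2:

Initial array: [1, 15, 2, 12, 2]

arr[0]=1 <= 2: swap with position 0, array becomes [1, 15, 2, 12, 2]
arr[1]=15 > 2: no swap
arr[2]=2 <= 2: swap with position 1, array becomes [1, 2, 15, 12, 2]
arr[3]=12 > 2: no swap

Place pivot at position 2: [1, 2, 2, 12, 15]
Pivot position: 2

After partitioning with pivot 2, the array becomes [1, 2, 2, 12, 15]. The pivot is placed at index 2. All elements to the left of the pivot are <= 2, and all elements to the right are > 2.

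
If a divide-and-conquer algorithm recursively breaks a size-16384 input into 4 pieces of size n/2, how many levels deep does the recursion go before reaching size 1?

For divide and conquer with division factor 2:

Problem sizes at each level:
Level 0: 16384
Level 1: 8192
Level 2: 4096
Level 3: 2048
Level 4: 1024
Level 5: 512
Level 6: 256
Level 7: 128
Level 8: 64
Level 9: 32
Level 10: 16
Level 11: 8
Level 12: 4
Level 13: 2
Level 14: 1

The root is level 0 and the size-1 base case is level 14 (the tree spans levels 0 through 14, i.e. 15 levels counting the root), so the depth is the number of divisions: log_2(16384) = 14

The recursion tree depth is log_2(16384) = 14. At each level, the problem size is divided by 2, so it takes 14 divisions to reduce to a base case of size 1. The algorithm makes 4 recursive calls at each level.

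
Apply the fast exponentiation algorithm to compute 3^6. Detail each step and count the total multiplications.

Computing 3^6 by squaring (build up from 3^1; each line after the first costs one multiplication):

3^1 = 3
3^2 = (3^1)^2 = 3^2 = 9
3^3 = 3 * 3^2 = 3 * 9 = 27
3^6 = (3^3)^2 = 27^2 = 729

Result: 729
Multiplications needed: 3 (3 lines after 3^1)

3^6 = 729. Using exponentiation by squaring, this requires 3 multiplications. The key idea: if the exponent is even, square the half-power; if odd, multiply by the base once.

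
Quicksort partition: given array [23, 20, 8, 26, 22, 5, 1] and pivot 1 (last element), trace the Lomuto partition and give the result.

Lomuto partition with pivot = 1:

Initial array: [23, 20, 8, 26, 22, 5, 1]

arr[0]=23 > 1: no swap
arr[1]=20 > 1: no swap
arr[2]=8 > 1: no swap
arr[3]=26 > 1: no swap
arr[4]=22 > 1: no swap
arr[5]=5 > 1: no swap

Place pivot at position 0: [1, 20, 8, 26, 22, 5, 23]
Pivot position: 0

After partitioning with pivot 1, the array becomes [1, 20, 8, 26, 22, 5, 23]. The pivot is placed at index 0. All elements to the left of the pivot are <= 1, and all elements to the right are > 1.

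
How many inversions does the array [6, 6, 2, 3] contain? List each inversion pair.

Finding inversions in [6, 6, 2, 3]:

(0, 2): arr[0]=6 > arr[2]=2
(0, 3): arr[0]=6 > arr[3]=3
(1, 2): arr[1]=6 > arr[2]=2
(1, 3): arr[1]=6 > arr[3]=3

Total inversions: 4

The array has 4 inversion(s): (0,2), (0,3), (1,2), (1,3). Each pair (i,j) satisfies i < j and arr[i] > arr[j].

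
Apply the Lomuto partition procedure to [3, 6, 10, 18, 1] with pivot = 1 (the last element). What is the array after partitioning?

Lomuto partition with pivot = 1:

Initial array: [3, 6, 10, 18, 1]

arr[0]=3 > 1: no swap
arr[1]=6 > 1: no swap
arr[2]=10 > 1: no swap
arr[3]=18 > 1: no swap

Place pivot at position 0: [1, 6, 10, 18, 3]
Pivot position: 0

After partitioning with pivot 1, the array becomes [1, 6, 10, 18, 3]. The pivot is placed at index 0. All elements to the left of the pivot are <= 1, and all elements to the right are > 1.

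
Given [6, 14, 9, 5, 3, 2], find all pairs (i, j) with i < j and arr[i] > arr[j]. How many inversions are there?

Finding inversions in [6, 14, 9, 5, 3, 2]:

(0, 3): arr[0]=6 > arr[3]=5
(0, 4): arr[0]=6 > arr[4]=3
(0, 5): arr[0]=6 > arr[5]=2
(1, 2): arr[1]=14 > arr[2]=9
(1, 3): arr[1]=14 > arr[3]=5
(1, 4): arr[1]=14 > arr[4]=3
(1, 5): arr[1]=14 > arr[5]=2
(2, 3): arr[2]=9 > arr[3]=5
(2, 4): arr[2]=9 > arr[4]=3
(2, 5): arr[2]=9 > arr[5]=2
(3, 4): arr[3]=5 > arr[4]=3
(3, 5): arr[3]=5 > arr[5]=2
(4, 5): arr[4]=3 > arr[5]=2

Total inversions: 13

The array has 13 inversion(s): (0,3), (0,4), (0,5), (1,2), (1,3), (1,4), (1,5), (2,3), (2,4), (2,5), (3,4), (3,5), (4,5). Each pair (i,j) satisfies i < j and arr[i] > arr[j].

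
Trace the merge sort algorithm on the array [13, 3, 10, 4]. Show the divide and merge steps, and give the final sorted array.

Merge sort trace:

Split: [13, 3, 10, 4] -> [13, 3] and [10, 4]
  Split: [13, 3] -> [13] and [3]
  Merge: [13] + [3] -> [3, 13]
  Split: [10, 4] -> [10] and [4]
  Merge: [10] + [4] -> [4, 10]
Merge: [3, 13] + [4, 10] -> [3, 4, 10, 13]

Final sorted array: [3, 4, 10, 13]

The merge sort proceeds by recursively splitting the array and merging sorted halves.
After all merges, the sorted array is [3, 4, 10, 13].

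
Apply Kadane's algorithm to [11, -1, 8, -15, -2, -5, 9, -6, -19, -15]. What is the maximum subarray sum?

Using Kadane's algorithm on [11, -1, 8, -15, -2, -5, 9, -6, -19, -15]:

Scanning through the array:
Position 1 (value -1): max_ending_here = 10, max_so_far = 11
Position 2 (value 8): max_ending_here = 18, max_so_far = 18
Position 3 (value -15): max_ending_here = 3, max_so_far = 18
Position 4 (value -2): max_ending_here = 1, max_so_far = 18
Position 5 (value -5): max_ending_here = -4, max_so_far = 18
Position 6 (value 9): max_ending_here = 9, max_so_far = 18
Position 7 (value -6): max_ending_here = 3, max_so_far = 18
Position 8 (value -19): max_ending_here = -16, max_so_far = 18
Position 9 (value -15): max_ending_here = -15, max_so_far = 18

Maximum subarray: [11, -1, 8]
Maximum sum: 18

The maximum subarray is [11, -1, 8] with sum 18. This subarray runs from index 0 to index 2.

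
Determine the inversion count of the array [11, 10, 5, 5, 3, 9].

Finding inversions in [11, 10, 5, 5, 3, 9]:

(0, 1): arr[0]=11 > arr[1]=10
(0, 2): arr[0]=11 > arr[2]=5
(0, 3): arr[0]=11 > arr[3]=5
(0, 4): arr[0]=11 > arr[4]=3
(0, 5): arr[0]=11 > arr[5]=9
(1, 2): arr[1]=10 > arr[2]=5
(1, 3): arr[1]=10 > arr[3]=5
(1, 4): arr[1]=10 > arr[4]=3
(1, 5): arr[1]=10 > arr[5]=9
(2, 4): arr[2]=5 > arr[4]=3
(3, 4): arr[3]=5 > arr[4]=3

Total inversions: 11

The array has 11 inversion(s): (0,1), (0,2), (0,3), (0,4), (0,5), (1,2), (1,3), (1,4), (1,5), (2,4), (3,4). Each pair (i,j) satisfies i < j and arr[i] > arr[j].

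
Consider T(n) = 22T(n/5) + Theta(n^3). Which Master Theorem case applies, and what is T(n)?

Master Theorem for T(n) = 22T(n/5) + O(n^3):

a = 22, b = 5, c = 3
log_b(a) = log_5(22) = 1.9206

Case 3: c = 3 > log_5(22) = 1.9206
T(n) = O(n^3) = O(n^3)

For T(n) = 22T(n/5) + O(n^3): log_5(22) = 1.9206. This is Case 3 of the Master Theorem (c > log_b(a), work dominated by root), giving O(n^3).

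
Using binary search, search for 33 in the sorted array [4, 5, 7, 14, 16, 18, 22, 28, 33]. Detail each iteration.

Binary search for 33 in [4, 5, 7, 14, 16, 18, 22, 28, 33]:

lo=0, hi=8, mid=4, arr[mid]=16 -> 16 < 33, search right half
lo=5, hi=8, mid=6, arr[mid]=22 -> 22 < 33, search right half
lo=7, hi=8, mid=7, arr[mid]=28 -> 28 < 33, search right half
lo=8, hi=8, mid=8, arr[mid]=33 -> Found target at index 8!

Binary search finds 33 at index 8 after 4 comparisons. The search repeatedly halves the search space by comparing with the middle element.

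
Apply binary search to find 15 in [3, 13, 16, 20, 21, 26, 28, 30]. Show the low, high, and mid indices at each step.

Binary search for 15 in [3, 13, 16, 20, 21, 26, 28, 30]:

lo=0, hi=7, mid=3, arr[mid]=20 -> 20 > 15, search left half
lo=0, hi=2, mid=1, arr[mid]=13 -> 13 < 15, search right half
lo=2, hi=2, mid=2, arr[mid]=16 -> 16 > 15, search left half
lo=2 > hi=1, target 15 not found

Binary search determines that 15 is not in the array after 3 comparisons. The search space was exhausted without finding the target.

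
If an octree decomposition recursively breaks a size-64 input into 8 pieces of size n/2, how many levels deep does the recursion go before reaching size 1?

For divide and conquer with division factor 2:

Problem sizes at each level:
Level 0: 64
Level 1: 32
Level 2: 16
Level 3: 8
Level 4: 4
Level 5: 2
Level 6: 1

The root is level 0 and the size-1 base case is level 6 (the tree spans levels 0 through 6, i.e. 7 levels counting the root), so the depth is the number of divisions: log_2(64) = 6

The recursion tree depth is log_2(64) = 6. At each level, the problem size is divided by 2, so it takes 6 divisions to reduce to a base case of size 1. The algorithm makes 8 recursive calls at each level.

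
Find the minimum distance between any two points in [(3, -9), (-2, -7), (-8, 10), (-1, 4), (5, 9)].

Computing all pairwise distances among 5 points:

d((3, -9), (-2, -7)) = 5.3852 <-- minimum
d((3, -9), (-8, 10)) = 21.9545
d((3, -9), (-1, 4)) = 13.6015
d((3, -9), (5, 9)) = 18.1108
d((-2, -7), (-8, 10)) = 18.0278
d((-2, -7), (-1, 4)) = 11.0454
d((-2, -7), (5, 9)) = 17.4642
d((-8, 10), (-1, 4)) = 9.2195
d((-8, 10), (5, 9)) = 13.0384
d((-1, 4), (5, 9)) = 7.8102

Closest pair: (3, -9) and (-2, -7) with distance 5.3852

The closest pair is (3, -9) and (-2, -7) with Euclidean distance 5.3852. For 5 points, brute-force pairwise comparison is shown above. For large n, the divide-and-conquer algorithm (sort by x, recurse on halves, check the dividing strip) achieves O(n log n).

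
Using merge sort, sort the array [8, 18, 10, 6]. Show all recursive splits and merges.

Merge sort trace:

Split: [8, 18, 10, 6] -> [8, 18] and [10, 6]
  Split: [8, 18] -> [8] and [18]
  Merge: [8] + [18] -> [8, 18]
  Split: [10, 6] -> [10] and [6]
  Merge: [10] + [6] -> [6, 10]
Merge: [8, 18] + [6, 10] -> [6, 8, 10, 18]

Final sorted array: [6, 8, 10, 18]

The merge sort proceeds by recursively splitting the array and merging sorted halves.
After all merges, the sorted array is [6, 8, 10, 18].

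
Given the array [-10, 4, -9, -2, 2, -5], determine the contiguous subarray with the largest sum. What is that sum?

Using Kadane's algorithm on [-10, 4, -9, -2, 2, -5]:

Scanning through the array:
Position 1 (value 4): max_ending_here = 4, max_so_far = 4
Position 2 (value -9): max_ending_here = -5, max_so_far = 4
Position 3 (value -2): max_ending_here = -2, max_so_far = 4
Position 4 (value 2): max_ending_here = 2, max_so_far = 4
Position 5 (value -5): max_ending_here = -3, max_so_far = 4

Maximum subarray: [4]
Maximum sum: 4

The maximum subarray is [4] with sum 4. This subarray runs from index 1 to index 1.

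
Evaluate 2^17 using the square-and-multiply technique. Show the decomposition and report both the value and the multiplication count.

Computing 2^17 by squaring (build up from 2^1; each line after the first costs one multiplication):

2^1 = 2
2^2 = (2^1)^2 = 2^2 = 4
2^4 = (2^2)^2 = 4^2 = 16
2^8 = (2^4)^2 = 16^2 = 256
2^16 = (2^8)^2 = 256^2 = 65536
2^17 = 2 * 2^16 = 2 * 65536 = 131072

Result: 131072
Multiplications needed: 5 (5 lines after 2^1)

2^17 = 131072. Using exponentiation by squaring, this requires 5 multiplications. The key idea: if the exponent is even, square the half-power; if odd, multiply by the base once.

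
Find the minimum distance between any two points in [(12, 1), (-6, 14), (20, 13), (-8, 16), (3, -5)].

Computing all pairwise distances among 5 points:

d((12, 1), (-6, 14)) = 22.2036
d((12, 1), (20, 13)) = 14.4222
d((12, 1), (-8, 16)) = 25.0
d((12, 1), (3, -5)) = 10.8167
d((-6, 14), (20, 13)) = 26.0192
d((-6, 14), (-8, 16)) = 2.8284 <-- minimum
d((-6, 14), (3, -5)) = 21.0238
d((20, 13), (-8, 16)) = 28.1603
d((20, 13), (3, -5)) = 24.7588
d((-8, 16), (3, -5)) = 23.7065

Closest pair: (-6, 14) and (-8, 16) with distance 2.8284

The closest pair is (-6, 14) and (-8, 16) with Euclidean distance 2.8284. For 5 points, brute-force pairwise comparison is shown above. For large n, the divide-and-conquer algorithm (sort by x, recurse on halves, check the dividing strip) achieves O(n log n).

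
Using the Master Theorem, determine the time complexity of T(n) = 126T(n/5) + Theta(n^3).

Master Theorem for T(n) = 126T(n/5) + O(n^3):

a = 126, b = 5, c = 3
log_b(a) = log_5(126) = 3.0050

Case 1: c = 3 < log_5(126) = 3.0050
T(n) = O(n^(log_5 126))

For T(n) = 126T(n/5) + O(n^3): log_5(126) = 3.0050. This is Case 1 of the Master Theorem (c < log_b(a), work dominated by leaves), giving O(n^(log_5 126)).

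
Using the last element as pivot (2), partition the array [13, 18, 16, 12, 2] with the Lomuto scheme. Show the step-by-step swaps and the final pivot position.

Lomuto partition with pivot = 2:

Initial array: [13, 18, 16, 12, 2]

arr[0]=13 > 2: no swap
arr[1]=18 > 2: no swap
arr[2]=16 > 2: no swap
arr[3]=12 > 2: no swap

Place pivot at position 0: [2, 18, 16, 12, 13]
Pivot position: 0

After partitioning with pivot 2, the array becomes [2, 18, 16, 12, 13]. The pivot is placed at index 0. All elements to the left of the pivot are <= 2, and all elements to the right are > 2.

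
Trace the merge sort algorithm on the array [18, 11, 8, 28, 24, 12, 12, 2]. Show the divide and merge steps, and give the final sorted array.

Merge sort trace:

Split: [18, 11, 8, 28, 24, 12, 12, 2] -> [18, 11, 8, 28] and [24, 12, 12, 2]
  Split: [18, 11, 8, 28] -> [18, 11] and [8, 28]
    Split: [18, 11] -> [18] and [11]
    Merge: [18] + [11] -> [11, 18]
    Split: [8, 28] -> [8] and [28]
    Merge: [8] + [28] -> [8, 28]
  Merge: [11, 18] + [8, 28] -> [8, 11, 18, 28]
  Split: [24, 12, 12, 2] -> [24, 12] and [12, 2]
    Split: [24, 12] -> [24] and [12]
    Merge: [24] + [12] -> [12, 24]
    Split: [12, 2] -> [12] and [2]
    Merge: [12] + [2] -> [2, 12]
  Merge: [12, 24] + [2, 12] -> [2, 12, 12, 24]
Merge: [8, 11, 18, 28] + [2, 12, 12, 24] -> [2, 8, 11, 12, 12, 18, 24, 28]

Final sorted array: [2, 8, 11, 12, 12, 18, 24, 28]

The merge sort proceeds by recursively splitting the array and merging sorted halves.
After all merges, the sorted array is [2, 8, 11, 12, 12, 18, 24, 28].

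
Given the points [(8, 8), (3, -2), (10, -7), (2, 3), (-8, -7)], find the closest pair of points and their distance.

Computing all pairwise distances among 5 points:

d((8, 8), (3, -2)) = 11.1803
d((8, 8), (10, -7)) = 15.1327
d((8, 8), (2, 3)) = 7.8102
d((8, 8), (-8, -7)) = 21.9317
d((3, -2), (10, -7)) = 8.6023
d((3, -2), (2, 3)) = 5.099 <-- minimum
d((3, -2), (-8, -7)) = 12.083
d((10, -7), (2, 3)) = 12.8062
d((10, -7), (-8, -7)) = 18.0
d((2, 3), (-8, -7)) = 14.1421

Closest pair: (3, -2) and (2, 3) with distance 5.099

The closest pair is (3, -2) and (2, 3) with Euclidean distance 5.099. For 5 points, brute-force pairwise comparison is shown above. For large n, the divide-and-conquer algorithm (sort by x, recurse on halves, check the dividing strip) achieves O(n log n).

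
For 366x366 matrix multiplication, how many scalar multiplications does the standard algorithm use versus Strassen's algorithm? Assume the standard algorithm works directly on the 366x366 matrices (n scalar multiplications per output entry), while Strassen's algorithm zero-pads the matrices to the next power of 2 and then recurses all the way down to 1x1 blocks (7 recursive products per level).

Matrix multiplication for 366x366 matrices:

Strassen's algorithm requires power-of-2 dimensions. Pad 366x366 to 512x512 (next power of 2).

Standard algorithm: 366^3 = 49027896 multiplications
Strassen's algorithm: 7^(log2(512)) = 7^9 = 40353607 multiplications
Savings: 49027896 - 40353607 = 8674289 multiplications

Standard: 49027896 multiplications (366^3). Strassen: 40353607 multiplications (7^9, after padding to 512x512). Strassen reduces 8 recursive multiplications to 7 at each level.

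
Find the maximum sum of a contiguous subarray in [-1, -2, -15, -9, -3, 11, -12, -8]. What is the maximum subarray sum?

Using Kadane's algorithm on [-1, -2, -15, -9, -3, 11, -12, -8]:

Scanning through the array:
Position 1 (value -2): max_ending_here = -2, max_so_far = -1
Position 2 (value -15): max_ending_here = -15, max_so_far = -1
Position 3 (value -9): max_ending_here = -9, max_so_far = -1
Position 4 (value -3): max_ending_here = -3, max_so_far = -1
Position 5 (value 11): max_ending_here = 11, max_so_far = 11
Position 6 (value -12): max_ending_here = -1, max_so_far = 11
Position 7 (value -8): max_ending_here = -8, max_so_far = 11

Maximum subarray: [11]
Maximum sum: 11

The maximum subarray is [11] with sum 11. This subarray runs from index 5 to index 5.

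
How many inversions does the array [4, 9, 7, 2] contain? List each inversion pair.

Finding inversions in [4, 9, 7, 2]:

(0, 3): arr[0]=4 > arr[3]=2
(1, 2): arr[1]=9 > arr[2]=7
(1, 3): arr[1]=9 > arr[3]=2
(2, 3): arr[2]=7 > arr[3]=2

Total inversions: 4

The array has 4 inversion(s): (0,3), (1,2), (1,3), (2,3). Each pair (i,j) satisfies i < j and arr[i] > arr[j].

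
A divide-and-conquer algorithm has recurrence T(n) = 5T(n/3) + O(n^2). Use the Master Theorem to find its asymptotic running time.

Master Theorem for T(n) = 5T(n/3) + O(n^2):

a = 5, b = 3, c = 2
log_b(a) = log_3(5) = 1.4650

Case 3: c = 2 > log_3(5) = 1.4650
T(n) = O(n^2) = O(n^2)

For T(n) = 5T(n/3) + O(n^2): log_3(5) = 1.4650. This is Case 3 of the Master Theorem (c > log_b(a), work dominated by root), giving O(n^2).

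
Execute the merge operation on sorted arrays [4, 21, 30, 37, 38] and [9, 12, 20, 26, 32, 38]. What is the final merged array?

Merging process:

Compare 4 vs 9: take 4 from left. Merged: [4]
Compare 21 vs 9: take 9 from right. Merged: [4, 9]
Compare 21 vs 12: take 12 from right. Merged: [4, 9, 12]
Compare 21 vs 20: take 20 from right. Merged: [4, 9, 12, 20]
Compare 21 vs 26: take 21 from left. Merged: [4, 9, 12, 20, 21]
Compare 30 vs 26: take 26 from right. Merged: [4, 9, 12, 20, 21, 26]
Compare 30 vs 32: take 30 from left. Merged: [4, 9, 12, 20, 21, 26, 30]
Compare 37 vs 32: take 32 from right. Merged: [4, 9, 12, 20, 21, 26, 30, 32]
Compare 37 vs 38: take 37 from left. Merged: [4, 9, 12, 20, 21, 26, 30, 32, 37]
Compare 38 vs 38: take 38 from left. Merged: [4, 9, 12, 20, 21, 26, 30, 32, 37, 38]
Append remaining from right: [38]. Merged: [4, 9, 12, 20, 21, 26, 30, 32, 37, 38, 38]

Final merged array: [4, 9, 12, 20, 21, 26, 30, 32, 37, 38, 38]
Total comparisons: 10

The merged array is [4, 9, 12, 20, 21, 26, 30, 32, 37, 38, 38], requiring 10 comparisons. The merge step runs in O(n) time where n is the total number of elements.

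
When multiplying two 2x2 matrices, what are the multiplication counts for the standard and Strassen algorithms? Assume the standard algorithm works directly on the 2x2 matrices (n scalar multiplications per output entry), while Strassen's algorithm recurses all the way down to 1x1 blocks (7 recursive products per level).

Matrix multiplication for 2x2 matrices:

Standard algorithm: 2^3 = 8 multiplications
Strassen's algorithm: 7^(log2(2)) = 7^1 = 7 multiplications
Savings: 8 - 7 = 1 multiplications

Standard: 8 multiplications (2^3). Strassen: 7 multiplications (7^1). Strassen reduces 8 recursive multiplications to 7 at each level.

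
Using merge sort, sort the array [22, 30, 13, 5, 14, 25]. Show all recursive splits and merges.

Merge sort trace:

Split: [22, 30, 13, 5, 14, 25] -> [22, 30, 13] and [5, 14, 25]
  Split: [22, 30, 13] -> [22] and [30, 13]
    Split: [30, 13] -> [30] and [13]
    Merge: [30] + [13] -> [13, 30]
  Merge: [22] + [13, 30] -> [13, 22, 30]
  Split: [5, 14, 25] -> [5] and [14, 25]
    Split: [14, 25] -> [14] and [25]
    Merge: [14] + [25] -> [14, 25]
  Merge: [5] + [14, 25] -> [5, 14, 25]
Merge: [13, 22, 30] + [5, 14, 25] -> [5, 13, 14, 22, 25, 30]

Final sorted array: [5, 13, 14, 22, 25, 30]

The merge sort proceeds by recursively splitting the array and merging sorted halves.
After all merges, the sorted array is [5, 13, 14, 22, 25, 30].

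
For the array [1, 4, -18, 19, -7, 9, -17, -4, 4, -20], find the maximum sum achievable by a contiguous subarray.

Using Kadane's algorithm on [1, 4, -18, 19, -7, 9, -17, -4, 4, -20]:

Scanning through the array:
Position 1 (value 4): max_ending_here = 5, max_so_far = 5
Position 2 (value -18): max_ending_here = -13, max_so_far = 5
Position 3 (value 19): max_ending_here = 19, max_so_far = 19
Position 4 (value -7): max_ending_here = 12, max_so_far = 19
Position 5 (value 9): max_ending_here = 21, max_so_far = 21
Position 6 (value -17): max_ending_here = 4, max_so_far = 21
Position 7 (value -4): max_ending_here = 0, max_so_far = 21
Position 8 (value 4): max_ending_here = 4, max_so_far = 21
Position 9 (value -20): max_ending_here = -16, max_so_far = 21

Maximum subarray: [19, -7, 9]
Maximum sum: 21

The maximum subarray is [19, -7, 9] with sum 21. This subarray runs from index 3 to index 5.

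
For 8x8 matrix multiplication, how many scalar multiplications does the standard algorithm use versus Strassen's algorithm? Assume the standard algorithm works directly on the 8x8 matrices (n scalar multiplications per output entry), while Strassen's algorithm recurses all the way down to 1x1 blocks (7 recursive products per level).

Matrix multiplication for 8x8 matrices:

Standard algorithm: 8^3 = 512 multiplications
Strassen's algorithm: 7^(log2(8)) = 7^3 = 343 multiplications
Savings: 512 - 343 = 169 multiplications

Standard: 512 multiplications (8^3). Strassen: 343 multiplications (7^3). Strassen reduces 8 recursive multiplications to 7 at each level.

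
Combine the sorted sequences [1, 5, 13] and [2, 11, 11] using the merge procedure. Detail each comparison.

Merging process:

Compare 1 vs 2: take 1 from left. Merged: [1]
Compare 5 vs 2: take 2 from right. Merged: [1, 2]
Compare 5 vs 11: take 5 from left. Merged: [1, 2, 5]
Compare 13 vs 11: take 11 from right. Merged: [1, 2, 5, 11]
Compare 13 vs 11: take 11 from right. Merged: [1, 2, 5, 11, 11]
Append remaining from left: [13]. Merged: [1, 2, 5, 11, 11, 13]

Final merged array: [1, 2, 5, 11, 11, 13]
Total comparisons: 5

The merged array is [1, 2, 5, 11, 11, 13], requiring 5 comparisons. The merge step runs in O(n) time where n is the total number of elements.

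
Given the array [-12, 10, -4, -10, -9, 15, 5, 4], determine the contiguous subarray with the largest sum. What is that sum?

Using Kadane's algorithm on [-12, 10, -4, -10, -9, 15, 5, 4]:

Scanning through the array:
Position 1 (value 10): max_ending_here = 10, max_so_far = 10
Position 2 (value -4): max_ending_here = 6, max_so_far = 10
Position 3 (value -10): max_ending_here = -4, max_so_far = 10
Position 4 (value -9): max_ending_here = -9, max_so_far = 10
Position 5 (value 15): max_ending_here = 15, max_so_far = 15
Position 6 (value 5): max_ending_here = 20, max_so_far = 20
Position 7 (value 4): max_ending_here = 24, max_so_far = 24

Maximum subarray: [15, 5, 4]
Maximum sum: 24

The maximum subarray is [15, 5, 4] with sum 24. This subarray runs from index 5 to index 7.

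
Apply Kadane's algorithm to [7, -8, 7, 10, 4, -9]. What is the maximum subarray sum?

Using Kadane's algorithm on [7, -8, 7, 10, 4, -9]:

Scanning through the array:
Position 1 (value -8): max_ending_here = -1, max_so_far = 7
Position 2 (value 7): max_ending_here = 7, max_so_far = 7
Position 3 (value 10): max_ending_here = 17, max_so_far = 17
Position 4 (value 4): max_ending_here = 21, max_so_far = 21
Position 5 (value -9): max_ending_here = 12, max_so_far = 21

Maximum subarray: [7, 10, 4]
Maximum sum: 21

The maximum subarray is [7, 10, 4] with sum 21. This subarray runs from index 2 to index 4.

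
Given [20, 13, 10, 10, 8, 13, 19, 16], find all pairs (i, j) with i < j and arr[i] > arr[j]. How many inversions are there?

Finding inversions in [20, 13, 10, 10, 8, 13, 19, 16]:

(0, 1): arr[0]=20 > arr[1]=13
(0, 2): arr[0]=20 > arr[2]=10
(0, 3): arr[0]=20 > arr[3]=10
(0, 4): arr[0]=20 > arr[4]=8
(0, 5): arr[0]=20 > arr[5]=13
(0, 6): arr[0]=20 > arr[6]=19
(0, 7): arr[0]=20 > arr[7]=16
(1, 2): arr[1]=13 > arr[2]=10
(1, 3): arr[1]=13 > arr[3]=10
(1, 4): arr[1]=13 > arr[4]=8
(2, 4): arr[2]=10 > arr[4]=8
(3, 4): arr[3]=10 > arr[4]=8
(6, 7): arr[6]=19 > arr[7]=16

Total inversions: 13

The array has 13 inversion(s): (0,1), (0,2), (0,3), (0,4), (0,5), (0,6), (0,7), (1,2), (1,3), (1,4), (2,4), (3,4), (6,7). Each pair (i,j) satisfies i < j and arr[i] > arr[j].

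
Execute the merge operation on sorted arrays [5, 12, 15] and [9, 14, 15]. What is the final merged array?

Merging process:

Compare 5 vs 9: take 5 from left. Merged: [5]
Compare 12 vs 9: take 9 from right. Merged: [5, 9]
Compare 12 vs 14: take 12 from left. Merged: [5, 9, 12]
Compare 15 vs 14: take 14 from right. Merged: [5, 9, 12, 14]
Compare 15 vs 15: take 15 from left. Merged: [5, 9, 12, 14, 15]
Append remaining from right: [15]. Merged: [5, 9, 12, 14, 15, 15]

Final merged array: [5, 9, 12, 14, 15, 15]
Total comparisons: 5

The merged array is [5, 9, 12, 14, 15, 15], requiring 5 comparisons. The merge step runs in O(n) time where n is the total number of elements.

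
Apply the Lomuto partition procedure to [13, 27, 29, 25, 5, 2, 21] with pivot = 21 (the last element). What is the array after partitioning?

Lomuto partition with pivot = 21:

Initial array: [13, 27, 29, 25, 5, 2, 21]

arr[0]=13 <= 21: swap with position 0, array becomes [13, 27, 29, 25, 5, 2, 21]
arr[1]=27 > 21: no swap
arr[2]=29 > 21: no swap
arr[3]=25 > 21: no swap
arr[4]=5 <= 21: swap with position 1, array becomes [13, 5, 29, 25, 27, 2, 21]
arr[5]=2 <= 21: swap with position 2, array becomes [13, 5, 2, 25, 27, 29, 21]

Place pivot at position 3: [13, 5, 2, 21, 27, 29, 25]
Pivot position: 3

After partitioning with pivot 21, the array becomes [13, 5, 2, 21, 27, 29, 25]. The pivot is placed at index 3. All elements to the left of the pivot are <= 21, and all elements to the right are > 21.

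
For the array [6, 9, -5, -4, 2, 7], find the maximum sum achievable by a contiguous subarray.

Using Kadane's algorithm on [6, 9, -5, -4, 2, 7]:

Scanning through the array:
Position 1 (value 9): max_ending_here = 15, max_so_far = 15
Position 2 (value -5): max_ending_here = 10, max_so_far = 15
Position 3 (value -4): max_ending_here = 6, max_so_far = 15
Position 4 (value 2): max_ending_here = 8, max_so_far = 15
Position 5 (value 7): max_ending_here = 15, max_so_far = 15

Maximum subarray: [6, 9]
Maximum sum: 15

The maximum subarray is [6, 9] with sum 15. This subarray runs from index 0 to index 1.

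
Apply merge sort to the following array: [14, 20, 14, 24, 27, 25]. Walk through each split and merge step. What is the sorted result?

Merge sort trace:

Split: [14, 20, 14, 24, 27, 25] -> [14, 20, 14] and [24, 27, 25]
  Split: [14, 20, 14] -> [14] and [20, 14]
    Split: [20, 14] -> [20] and [14]
    Merge: [20] + [14] -> [14, 20]
  Merge: [14] + [14, 20] -> [14, 14, 20]
  Split: [24, 27, 25] -> [24] and [27, 25]
    Split: [27, 25] -> [27] and [25]
    Merge: [27] + [25] -> [25, 27]
  Merge: [24] + [25, 27] -> [24, 25, 27]
Merge: [14, 14, 20] + [24, 25, 27] -> [14, 14, 20, 24, 25, 27]

Final sorted array: [14, 14, 20, 24, 25, 27]

The merge sort proceeds by recursively splitting the array and merging sorted halves.
After all merges, the sorted array is [14, 14, 20, 24, 25, 27].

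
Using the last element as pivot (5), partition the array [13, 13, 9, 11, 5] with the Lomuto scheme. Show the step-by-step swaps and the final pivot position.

Lomuto partition with pivot = 5:

Initial array: [13, 13, 9, 11, 5]

arr[0]=13 > 5: no swap
arr[1]=13 > 5: no swap
arr[2]=9 > 5: no swap
arr[3]=11 > 5: no swap

Place pivot at position 0: [5, 13, 9, 11, 13]
Pivot position: 0

After partitioning with pivot 5, the array becomes [5, 13, 9, 11, 13]. The pivot is placed at index 0. All elements to the left of the pivot are <= 5, and all elements to the right are > 5.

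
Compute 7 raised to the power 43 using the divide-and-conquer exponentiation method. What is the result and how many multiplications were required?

Computing 7^43 by squaring (build up from 7^1; each line after the first costs one multiplication):

7^1 = 7
7^2 = (7^1)^2 = 7^2 = 49
7^4 = (7^2)^2 = 49^2 = 2401
7^5 = 7 * 7^4 = 7 * 2401 = 16807
7^10 = (7^5)^2 = 16807^2 = 282475249
7^20 = (7^10)^2 = 282475249^2 = 79792266297612001
7^21 = 7 * 7^20 = 7 * 79792266297612001 = 558545864083284007
7^42 = (7^21)^2 = 558545864083284007^2 = 311973482284542371301330321821976049
7^43 = 7 * 7^42 = 7 * 311973482284542371301330321821976049 = 2183814375991796599109312252753832343

Result: 2183814375991796599109312252753832343
Multiplications needed: 8 (8 lines after 7^1)

7^43 = 2183814375991796599109312252753832343. Using exponentiation by squaring, this requires 8 multiplications. The key idea: if the exponent is even, square the half-power; if odd, multiply by the base once.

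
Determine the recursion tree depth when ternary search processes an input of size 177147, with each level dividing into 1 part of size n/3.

For divide and conquer with division factor 3:

Problem sizes at each level:
Level 0: 177147
Level 1: 59049
Level 2: 19683
Level 3: 6561
Level 4: 2187
Level 5: 729
Level 6: 243
Level 7: 81
Level 8: 27
Level 9: 9
Level 10: 3
Level 11: 1

The root is level 0 and the size-1 base case is level 11 (the tree spans levels 0 through 11, i.e. 12 levels counting the root), so the depth is the number of divisions: log_3(177147) = 11

The recursion tree depth is log_3(177147) = 11. At each level, the problem size is divided by 3, so it takes 11 divisions to reduce to a base case of size 1. The algorithm makes 1 recursive call at each level.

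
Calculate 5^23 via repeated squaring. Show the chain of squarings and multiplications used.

Computing 5^23 by squaring (build up from 5^1; each line after the first costs one multiplication):

5^1 = 5
5^2 = (5^1)^2 = 5^2 = 25
5^4 = (5^2)^2 = 25^2 = 625
5^5 = 5 * 5^4 = 5 * 625 = 3125
5^10 = (5^5)^2 = 3125^2 = 9765625
5^11 = 5 * 5^10 = 5 * 9765625 = 48828125
5^22 = (5^11)^2 = 48828125^2 = 2384185791015625
5^23 = 5 * 5^22 = 5 * 2384185791015625 = 11920928955078125

Result: 11920928955078125
Multiplications needed: 7 (7 lines after 5^1)

5^23 = 11920928955078125. Using exponentiation by squaring, this requires 7 multiplications. The key idea: if the exponent is even, square the half-power; if odd, multiply by the base once.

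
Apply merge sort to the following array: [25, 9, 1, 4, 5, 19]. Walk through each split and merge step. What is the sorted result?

Merge sort trace:

Split: [25, 9, 1, 4, 5, 19] -> [25, 9, 1] and [4, 5, 19]
  Split: [25, 9, 1] -> [25] and [9, 1]
    Split: [9, 1] -> [9] and [1]
    Merge: [9] + [1] -> [1, 9]
  Merge: [25] + [1, 9] -> [1, 9, 25]
  Split: [4, 5, 19] -> [4] and [5, 19]
    Split: [5, 19] -> [5] and [19]
    Merge: [5] + [19] -> [5, 19]
  Merge: [4] + [5, 19] -> [4, 5, 19]
Merge: [1, 9, 25] + [4, 5, 19] -> [1, 4, 5, 9, 19, 25]

Final sorted array: [1, 4, 5, 9, 19, 25]

The merge sort proceeds by recursively splitting the array and merging sorted halves.
After all merges, the sorted array is [1, 4, 5, 9, 19, 25].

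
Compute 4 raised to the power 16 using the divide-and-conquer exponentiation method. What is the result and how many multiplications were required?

Computing 4^16 by squaring (build up from 4^1; each line after the first costs one multiplication):

4^1 = 4
4^2 = (4^1)^2 = 4^2 = 16
4^4 = (4^2)^2 = 16^2 = 256
4^8 = (4^4)^2 = 256^2 = 65536
4^16 = (4^8)^2 = 65536^2 = 4294967296

Result: 4294967296
Multiplications needed: 4 (4 lines after 4^1)

4^16 = 4294967296. Using exponentiation by squaring, this requires 4 multiplications. The key idea: if the exponent is even, square the half-power; if odd, multiply by the base once.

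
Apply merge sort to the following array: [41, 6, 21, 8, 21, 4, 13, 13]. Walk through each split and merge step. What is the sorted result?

Merge sort trace:

Split: [41, 6, 21, 8, 21, 4, 13, 13] -> [41, 6, 21, 8] and [21, 4, 13, 13]
  Split: [41, 6, 21, 8] -> [41, 6] and [21, 8]
    Split: [41, 6] -> [41] and [6]
    Merge: [41] + [6] -> [6, 41]
    Split: [21, 8] -> [21] and [8]
    Merge: [21] + [8] -> [8, 21]
  Merge: [6, 41] + [8, 21] -> [6, 8, 21, 41]
  Split: [21, 4, 13, 13] -> [21, 4] and [13, 13]
    Split: [21, 4] -> [21] and [4]
    Merge: [21] + [4] -> [4, 21]
    Split: [13, 13] -> [13] and [13]
    Merge: [13] + [13] -> [13, 13]
  Merge: [4, 21] + [13, 13] -> [4, 13, 13, 21]
Merge: [6, 8, 21, 41] + [4, 13, 13, 21] -> [4, 6, 8, 13, 13, 21, 21, 41]

Final sorted array: [4, 6, 8, 13, 13, 21, 21, 41]

The merge sort proceeds by recursively splitting the array and merging sorted halves.
After all merges, the sorted array is [4, 6, 8, 13, 13, 21, 21, 41].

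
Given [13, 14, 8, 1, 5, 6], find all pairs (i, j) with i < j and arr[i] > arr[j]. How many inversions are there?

Finding inversions in [13, 14, 8, 1, 5, 6]:

(0, 2): arr[0]=13 > arr[2]=8
(0, 3): arr[0]=13 > arr[3]=1
(0, 4): arr[0]=13 > arr[4]=5
(0, 5): arr[0]=13 > arr[5]=6
(1, 2): arr[1]=14 > arr[2]=8
(1, 3): arr[1]=14 > arr[3]=1
(1, 4): arr[1]=14 > arr[4]=5
(1, 5): arr[1]=14 > arr[5]=6
(2, 3): arr[2]=8 > arr[3]=1
(2, 4): arr[2]=8 > arr[4]=5
(2, 5): arr[2]=8 > arr[5]=6

Total inversions: 11

The array has 11 inversion(s): (0,2), (0,3), (0,4), (0,5), (1,2), (1,3), (1,4), (1,5), (2,3), (2,4), (2,5). Each pair (i,j) satisfies i < j and arr[i] > arr[j].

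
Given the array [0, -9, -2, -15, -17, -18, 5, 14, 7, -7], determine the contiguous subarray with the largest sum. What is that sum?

Using Kadane's algorithm on [0, -9, -2, -15, -17, -18, 5, 14, 7, -7]:

Scanning through the array:
Position 1 (value -9): max_ending_here = -9, max_so_far = 0
Position 2 (value -2): max_ending_here = -2, max_so_far = 0
Position 3 (value -15): max_ending_here = -15, max_so_far = 0
Position 4 (value -17): max_ending_here = -17, max_so_far = 0
Position 5 (value -18): max_ending_here = -18, max_so_far = 0
Position 6 (value 5): max_ending_here = 5, max_so_far = 5
Position 7 (value 14): max_ending_here = 19, max_so_far = 19
Position 8 (value 7): max_ending_here = 26, max_so_far = 26
Position 9 (value -7): max_ending_here = 19, max_so_far = 26

Maximum subarray: [5, 14, 7]
Maximum sum: 26

The maximum subarray is [5, 14, 7] with sum 26. This subarray runs from index 6 to index 8.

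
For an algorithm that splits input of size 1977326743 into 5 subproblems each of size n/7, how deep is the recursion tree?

For divide and conquer with division factor 7:

Problem sizes at each level:
Level 0: 1977326743
Level 1: 282475249
Level 2: 40353607
Level 3: 5764801
Level 4: 823543
Level 5: 117649
Level 6: 16807
Level 7: 2401
Level 8: 343
Level 9: 49
Level 10: 7
Level 11: 1

The root is level 0 and the size-1 base case is level 11 (the tree spans levels 0 through 11, i.e. 12 levels counting the root), so the depth is the number of divisions: log_7(1977326743) = 11

The recursion tree depth is log_7(1977326743) = 11. At each level, the problem size is divided by 7, so it takes 11 divisions to reduce to a base case of size 1. The algorithm makes 5 recursive calls at each level.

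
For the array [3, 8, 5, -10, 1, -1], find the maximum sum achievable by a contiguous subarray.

Using Kadane's algorithm on [3, 8, 5, -10, 1, -1]:

Scanning through the array:
Position 1 (value 8): max_ending_here = 11, max_so_far = 11
Position 2 (value 5): max_ending_here = 16, max_so_far = 16
Position 3 (value -10): max_ending_here = 6, max_so_far = 16
Position 4 (value 1): max_ending_here = 7, max_so_far = 16
Position 5 (value -1): max_ending_here = 6, max_so_far = 16

Maximum subarray: [3, 8, 5]
Maximum sum: 16

The maximum subarray is [3, 8, 5] with sum 16. This subarray runs from index 0 to index 2.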